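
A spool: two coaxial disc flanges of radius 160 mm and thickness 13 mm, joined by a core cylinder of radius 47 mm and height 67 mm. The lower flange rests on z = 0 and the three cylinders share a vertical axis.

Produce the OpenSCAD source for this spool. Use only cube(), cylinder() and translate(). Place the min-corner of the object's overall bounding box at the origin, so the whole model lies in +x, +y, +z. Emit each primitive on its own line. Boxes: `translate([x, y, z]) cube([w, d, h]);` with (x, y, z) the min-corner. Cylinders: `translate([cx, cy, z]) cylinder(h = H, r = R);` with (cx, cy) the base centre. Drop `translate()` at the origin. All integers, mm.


translate([160, 160, 0]) cylinder(h = 13, r = 160);
translate([160, 160, 13]) cylinder(h = 67, r = 47);
translate([160, 160, 80]) cylinder(h = 13, r = 160);


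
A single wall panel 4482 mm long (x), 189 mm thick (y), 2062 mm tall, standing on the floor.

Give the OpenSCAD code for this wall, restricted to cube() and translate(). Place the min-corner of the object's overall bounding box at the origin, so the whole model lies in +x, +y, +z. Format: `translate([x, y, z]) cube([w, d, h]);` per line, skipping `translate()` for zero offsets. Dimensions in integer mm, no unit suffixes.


cube([4482, 189, 2062]);


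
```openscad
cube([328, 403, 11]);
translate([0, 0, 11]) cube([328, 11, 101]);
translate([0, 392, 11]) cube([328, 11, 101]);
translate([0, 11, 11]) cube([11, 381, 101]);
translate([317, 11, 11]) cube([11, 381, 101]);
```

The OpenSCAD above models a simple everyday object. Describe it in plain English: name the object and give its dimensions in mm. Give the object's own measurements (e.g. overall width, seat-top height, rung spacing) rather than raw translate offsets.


An open-topped rectangular box: outside dimensions 328×403×112 mm, with a uniform wall and base thickness of 11 mm. The base is a full 328×403 slab on the floor; four walls sit on top of the base. The front and back walls (the −y and +y sides) span the full width; the two side walls fit between them.


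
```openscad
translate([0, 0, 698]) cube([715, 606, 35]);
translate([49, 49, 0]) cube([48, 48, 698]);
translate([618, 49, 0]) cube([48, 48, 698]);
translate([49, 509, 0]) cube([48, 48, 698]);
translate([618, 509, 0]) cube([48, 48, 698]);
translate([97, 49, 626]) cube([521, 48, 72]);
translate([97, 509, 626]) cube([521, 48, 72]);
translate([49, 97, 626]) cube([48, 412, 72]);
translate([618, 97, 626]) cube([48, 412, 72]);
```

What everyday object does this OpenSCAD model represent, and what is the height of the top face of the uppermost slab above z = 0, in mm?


A table. The table height is 733 mm.

A 715×606×35 slab sits at z = 698 on four 48 mm square posts — a table. The top surface is at 698 + 35 = 733 mm.


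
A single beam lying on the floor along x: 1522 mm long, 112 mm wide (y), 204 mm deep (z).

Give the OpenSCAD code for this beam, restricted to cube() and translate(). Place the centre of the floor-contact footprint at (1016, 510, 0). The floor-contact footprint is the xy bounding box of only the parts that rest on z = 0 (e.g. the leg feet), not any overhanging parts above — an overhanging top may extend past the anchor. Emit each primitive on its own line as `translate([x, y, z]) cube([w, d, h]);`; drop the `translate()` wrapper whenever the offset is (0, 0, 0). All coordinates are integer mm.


translate([255, 454, 0]) cube([1522, 112, 204]);


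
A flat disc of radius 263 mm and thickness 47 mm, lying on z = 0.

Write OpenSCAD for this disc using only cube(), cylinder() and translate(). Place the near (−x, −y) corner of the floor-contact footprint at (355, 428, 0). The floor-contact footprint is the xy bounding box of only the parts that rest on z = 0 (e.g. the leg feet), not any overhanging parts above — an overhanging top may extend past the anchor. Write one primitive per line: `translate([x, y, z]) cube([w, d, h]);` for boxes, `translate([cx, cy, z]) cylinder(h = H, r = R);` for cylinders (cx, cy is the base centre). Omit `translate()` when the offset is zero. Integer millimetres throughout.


translate([618, 691, 0]) cylinder(h = 47, r = 263);


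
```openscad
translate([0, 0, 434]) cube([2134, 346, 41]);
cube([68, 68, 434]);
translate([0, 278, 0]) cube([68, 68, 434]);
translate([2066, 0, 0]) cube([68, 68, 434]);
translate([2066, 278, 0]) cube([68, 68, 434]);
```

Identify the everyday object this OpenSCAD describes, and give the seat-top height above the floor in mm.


A bench. The seat-top height is 475 mm.

A long slab on four corner posts — a bench. The slab sits at z = 434 with thickness 41, so the top is 434 + 41 = 475 mm.


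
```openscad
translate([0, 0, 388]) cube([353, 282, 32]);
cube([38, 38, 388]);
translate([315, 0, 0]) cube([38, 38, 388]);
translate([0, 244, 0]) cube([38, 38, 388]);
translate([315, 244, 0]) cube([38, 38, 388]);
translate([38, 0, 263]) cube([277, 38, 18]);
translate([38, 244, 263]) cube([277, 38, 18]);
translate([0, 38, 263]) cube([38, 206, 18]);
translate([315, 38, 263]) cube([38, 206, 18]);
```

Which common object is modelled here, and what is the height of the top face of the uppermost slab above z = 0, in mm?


A stool. The seat height is 420 mm.

A 353×282×32 slab at z = 388 on four corner posts — a stool. The seat top is 388 + 32 = 420 mm.


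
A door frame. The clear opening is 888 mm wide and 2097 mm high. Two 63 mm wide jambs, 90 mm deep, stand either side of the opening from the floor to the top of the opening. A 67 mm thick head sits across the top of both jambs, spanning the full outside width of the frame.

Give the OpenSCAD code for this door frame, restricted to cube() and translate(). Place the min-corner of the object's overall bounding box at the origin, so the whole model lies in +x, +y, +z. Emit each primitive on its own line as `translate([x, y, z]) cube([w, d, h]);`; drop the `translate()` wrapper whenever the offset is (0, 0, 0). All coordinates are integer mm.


cube([63, 90, 2097]);
translate([951, 0, 0]) cube([63, 90, 2097]);
translate([0, 0, 2097]) cube([1014, 90, 67]);


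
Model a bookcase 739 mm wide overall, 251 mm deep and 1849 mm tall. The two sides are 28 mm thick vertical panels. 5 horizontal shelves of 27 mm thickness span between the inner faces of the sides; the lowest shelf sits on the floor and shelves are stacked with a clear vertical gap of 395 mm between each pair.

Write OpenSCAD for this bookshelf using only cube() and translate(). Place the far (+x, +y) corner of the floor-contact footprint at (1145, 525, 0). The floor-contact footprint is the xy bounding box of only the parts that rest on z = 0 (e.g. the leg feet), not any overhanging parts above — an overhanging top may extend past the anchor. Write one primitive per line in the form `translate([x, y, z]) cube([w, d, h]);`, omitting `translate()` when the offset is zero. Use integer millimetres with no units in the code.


translate([406, 274, 0]) cube([28, 251, 1849]);
translate([1117, 274, 0]) cube([28, 251, 1849]);
translate([434, 274, 0]) cube([683, 251, 27]);
translate([434, 274, 422]) cube([683, 251, 27]);
translate([434, 274, 844]) cube([683, 251, 27]);
translate([434, 274, 1266]) cube([683, 251, 27]);
translate([434, 274, 1688]) cube([683, 251, 27]);


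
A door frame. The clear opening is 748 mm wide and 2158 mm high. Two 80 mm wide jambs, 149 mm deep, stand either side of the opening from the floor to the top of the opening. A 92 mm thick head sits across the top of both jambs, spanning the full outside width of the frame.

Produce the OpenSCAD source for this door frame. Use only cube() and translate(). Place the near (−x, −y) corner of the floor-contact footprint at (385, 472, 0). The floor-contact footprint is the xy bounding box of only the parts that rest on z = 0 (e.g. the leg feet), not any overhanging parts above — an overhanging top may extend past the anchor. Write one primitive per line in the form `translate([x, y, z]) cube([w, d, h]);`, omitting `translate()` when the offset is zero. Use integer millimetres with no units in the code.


translate([385, 472, 0]) cube([80, 149, 2158]);
translate([1213, 472, 0]) cube([80, 149, 2158]);
translate([385, 472, 2158]) cube([908, 149, 92]);


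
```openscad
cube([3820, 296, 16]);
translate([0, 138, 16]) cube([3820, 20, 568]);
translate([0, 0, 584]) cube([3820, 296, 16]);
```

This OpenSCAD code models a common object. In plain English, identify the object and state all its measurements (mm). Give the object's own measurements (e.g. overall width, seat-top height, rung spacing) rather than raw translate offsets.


An I-beam lying along x, 3820 mm long. Overall section height 600 mm. Two flanges 296 mm wide (y) and 16 mm thick, one on the floor and one at the top; a web 20 mm thick runs between them, centred on the flange width.


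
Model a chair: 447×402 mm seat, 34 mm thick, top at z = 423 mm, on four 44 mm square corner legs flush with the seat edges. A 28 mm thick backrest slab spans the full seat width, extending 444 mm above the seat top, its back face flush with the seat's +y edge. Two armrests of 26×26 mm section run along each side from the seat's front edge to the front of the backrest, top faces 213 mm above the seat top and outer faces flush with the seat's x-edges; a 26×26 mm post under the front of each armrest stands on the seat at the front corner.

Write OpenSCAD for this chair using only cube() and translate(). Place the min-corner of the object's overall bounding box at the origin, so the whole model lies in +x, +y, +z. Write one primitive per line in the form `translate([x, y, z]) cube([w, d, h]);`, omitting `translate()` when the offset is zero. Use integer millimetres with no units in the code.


translate([0, 0, 389]) cube([447, 402, 34]);
cube([44, 44, 389]);
translate([403, 0, 0]) cube([44, 44, 389]);
translate([0, 358, 0]) cube([44, 44, 389]);
translate([403, 358, 0]) cube([44, 44, 389]);
translate([0, 374, 423]) cube([447, 28, 444]);
translate([0, 0, 610]) cube([26, 374, 26]);
translate([421, 0, 610]) cube([26, 374, 26]);
translate([0, 0, 423]) cube([26, 26, 187]);
translate([421, 0, 423]) cube([26, 26, 187]);


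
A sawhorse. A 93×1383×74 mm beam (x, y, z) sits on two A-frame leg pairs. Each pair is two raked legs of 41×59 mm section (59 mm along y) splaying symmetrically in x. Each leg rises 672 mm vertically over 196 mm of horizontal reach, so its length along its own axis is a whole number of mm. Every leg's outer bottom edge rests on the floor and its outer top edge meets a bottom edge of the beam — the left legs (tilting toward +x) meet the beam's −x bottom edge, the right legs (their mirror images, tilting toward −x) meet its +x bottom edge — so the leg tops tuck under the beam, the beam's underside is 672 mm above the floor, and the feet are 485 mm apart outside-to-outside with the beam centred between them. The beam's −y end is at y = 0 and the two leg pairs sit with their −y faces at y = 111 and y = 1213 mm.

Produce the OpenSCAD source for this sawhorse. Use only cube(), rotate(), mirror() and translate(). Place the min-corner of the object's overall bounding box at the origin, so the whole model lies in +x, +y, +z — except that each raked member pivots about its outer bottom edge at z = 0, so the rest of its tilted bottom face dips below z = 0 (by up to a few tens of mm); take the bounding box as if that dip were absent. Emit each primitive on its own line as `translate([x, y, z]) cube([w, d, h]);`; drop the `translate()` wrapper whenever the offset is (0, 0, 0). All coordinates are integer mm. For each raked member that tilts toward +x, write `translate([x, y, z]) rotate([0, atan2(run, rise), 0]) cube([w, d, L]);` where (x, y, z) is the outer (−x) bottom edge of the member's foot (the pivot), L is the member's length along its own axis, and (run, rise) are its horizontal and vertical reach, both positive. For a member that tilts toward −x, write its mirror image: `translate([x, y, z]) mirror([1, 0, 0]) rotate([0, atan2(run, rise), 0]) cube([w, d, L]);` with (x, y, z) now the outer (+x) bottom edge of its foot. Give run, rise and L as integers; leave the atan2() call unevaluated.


// leg length = √(196² + 672²) = 700
// right-leg outer foot x = 2·196 + 93 = 485
// beam min-corner = (196, 0, 672)
translate([196, 0, 672]) cube([93, 1383, 74]);
translate([0, 111, 0]) rotate([0, atan2(196, 672), 0]) cube([41, 59, 700]);
translate([485, 111, 0]) mirror([1, 0, 0]) rotate([0, atan2(196, 672), 0]) cube([41, 59, 700]);
translate([0, 1213, 0]) rotate([0, atan2(196, 672), 0]) cube([41, 59, 700]);
translate([485, 1213, 0]) mirror([1, 0, 0]) rotate([0, atan2(196, 672), 0]) cube([41, 59, 700]);


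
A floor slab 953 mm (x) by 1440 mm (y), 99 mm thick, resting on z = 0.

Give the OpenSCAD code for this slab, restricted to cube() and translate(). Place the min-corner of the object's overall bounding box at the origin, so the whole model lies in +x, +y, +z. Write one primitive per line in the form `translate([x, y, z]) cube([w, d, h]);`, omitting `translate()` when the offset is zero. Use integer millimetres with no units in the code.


cube([953, 1440, 99]);


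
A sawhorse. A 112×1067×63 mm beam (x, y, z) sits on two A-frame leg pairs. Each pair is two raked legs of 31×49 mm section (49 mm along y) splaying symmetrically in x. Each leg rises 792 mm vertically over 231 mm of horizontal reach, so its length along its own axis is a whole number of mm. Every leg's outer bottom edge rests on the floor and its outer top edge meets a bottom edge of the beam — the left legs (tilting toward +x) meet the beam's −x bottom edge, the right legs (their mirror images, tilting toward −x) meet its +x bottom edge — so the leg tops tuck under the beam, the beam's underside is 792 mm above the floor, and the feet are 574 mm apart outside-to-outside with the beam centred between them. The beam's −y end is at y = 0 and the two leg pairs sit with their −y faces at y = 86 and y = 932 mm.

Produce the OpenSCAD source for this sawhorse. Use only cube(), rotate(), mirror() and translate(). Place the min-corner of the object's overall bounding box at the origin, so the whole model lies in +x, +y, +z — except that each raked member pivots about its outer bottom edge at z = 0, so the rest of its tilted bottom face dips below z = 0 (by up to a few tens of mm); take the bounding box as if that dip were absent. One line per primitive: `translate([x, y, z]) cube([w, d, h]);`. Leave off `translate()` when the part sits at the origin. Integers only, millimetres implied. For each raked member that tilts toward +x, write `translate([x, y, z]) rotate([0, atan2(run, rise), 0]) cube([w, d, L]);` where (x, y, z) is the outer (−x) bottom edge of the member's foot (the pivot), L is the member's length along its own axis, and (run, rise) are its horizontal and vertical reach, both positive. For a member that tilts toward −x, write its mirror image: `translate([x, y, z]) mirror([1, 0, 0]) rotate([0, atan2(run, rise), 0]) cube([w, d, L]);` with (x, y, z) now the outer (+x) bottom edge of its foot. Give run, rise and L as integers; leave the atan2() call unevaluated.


translate([231, 0, 792]) cube([112, 1067, 63]);
translate([0, 86, 0]) rotate([0, atan2(231, 792), 0]) cube([31, 49, 825]);
translate([574, 86, 0]) mirror([1, 0, 0]) rotate([0, atan2(231, 792), 0]) cube([31, 49, 825]);
translate([0, 932, 0]) rotate([0, atan2(231, 792), 0]) cube([31, 49, 825]);
translate([574, 932, 0]) mirror([1, 0, 0]) rotate([0, atan2(231, 792), 0]) cube([31, 49, 825]);


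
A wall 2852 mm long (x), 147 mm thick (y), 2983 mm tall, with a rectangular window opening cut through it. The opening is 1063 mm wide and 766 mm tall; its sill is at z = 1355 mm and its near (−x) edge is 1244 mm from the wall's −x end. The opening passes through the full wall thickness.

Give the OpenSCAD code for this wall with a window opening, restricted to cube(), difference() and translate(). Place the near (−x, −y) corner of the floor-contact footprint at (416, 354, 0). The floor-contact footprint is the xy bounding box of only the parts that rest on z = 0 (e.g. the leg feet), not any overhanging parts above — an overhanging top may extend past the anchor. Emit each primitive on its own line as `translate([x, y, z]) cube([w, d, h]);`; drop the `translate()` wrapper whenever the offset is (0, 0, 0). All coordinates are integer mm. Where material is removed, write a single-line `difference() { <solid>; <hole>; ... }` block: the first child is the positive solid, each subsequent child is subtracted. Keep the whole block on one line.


difference() { translate([416, 354, 0]) cube([2852, 147, 2983]); translate([1660, 354, 1355]) cube([1063, 147, 766]); }


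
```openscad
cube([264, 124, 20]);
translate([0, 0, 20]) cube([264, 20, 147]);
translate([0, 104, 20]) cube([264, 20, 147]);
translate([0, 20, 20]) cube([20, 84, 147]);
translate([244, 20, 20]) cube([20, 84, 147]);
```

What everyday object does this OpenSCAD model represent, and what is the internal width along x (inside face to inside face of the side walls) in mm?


An open box. The internal width is 224 mm.

A 264×124 base slab with four walls standing on it — an open box. The base is 264 mm wide and the walls are 20 mm thick, so the internal width is 264 − 2 × 20 = 224 mm.


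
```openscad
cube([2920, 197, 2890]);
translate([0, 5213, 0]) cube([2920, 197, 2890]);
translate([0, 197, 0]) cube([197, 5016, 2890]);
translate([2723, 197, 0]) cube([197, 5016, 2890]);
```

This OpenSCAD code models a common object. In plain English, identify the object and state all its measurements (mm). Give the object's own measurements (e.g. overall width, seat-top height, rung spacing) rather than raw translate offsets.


The wall frame of a small rectangular building: four walls, each 2890 mm tall and 197 mm thick, enclosing a footprint 2920 mm (x) by 5410 mm (y) outside-to-outside, with no floor or roof. The front and back walls (the −y and +y sides) span the full width; the two side walls fit between them.


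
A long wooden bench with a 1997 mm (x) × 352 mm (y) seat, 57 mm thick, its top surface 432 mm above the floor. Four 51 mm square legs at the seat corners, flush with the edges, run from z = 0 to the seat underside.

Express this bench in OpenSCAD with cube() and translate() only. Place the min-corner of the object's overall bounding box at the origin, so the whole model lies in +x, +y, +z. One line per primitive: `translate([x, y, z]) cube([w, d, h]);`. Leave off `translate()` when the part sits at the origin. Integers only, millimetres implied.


// leg_h = 432 − 57 = 375
translate([0, 0, 375]) cube([1997, 352, 57]);
cube([51, 51, 375]);
translate([0, 301, 0]) cube([51, 51, 375]);
translate([1946, 0, 0]) cube([51, 51, 375]);
translate([1946, 301, 0]) cube([51, 51, 375]);


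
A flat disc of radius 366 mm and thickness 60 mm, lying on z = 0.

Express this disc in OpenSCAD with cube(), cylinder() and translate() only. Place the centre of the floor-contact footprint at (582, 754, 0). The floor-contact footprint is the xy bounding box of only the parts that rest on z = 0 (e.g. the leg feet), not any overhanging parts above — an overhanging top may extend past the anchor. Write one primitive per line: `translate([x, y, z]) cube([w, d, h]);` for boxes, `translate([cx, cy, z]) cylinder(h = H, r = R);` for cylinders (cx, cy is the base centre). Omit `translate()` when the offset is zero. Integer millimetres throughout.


translate([582, 754, 0]) cylinder(h = 60, r = 366);


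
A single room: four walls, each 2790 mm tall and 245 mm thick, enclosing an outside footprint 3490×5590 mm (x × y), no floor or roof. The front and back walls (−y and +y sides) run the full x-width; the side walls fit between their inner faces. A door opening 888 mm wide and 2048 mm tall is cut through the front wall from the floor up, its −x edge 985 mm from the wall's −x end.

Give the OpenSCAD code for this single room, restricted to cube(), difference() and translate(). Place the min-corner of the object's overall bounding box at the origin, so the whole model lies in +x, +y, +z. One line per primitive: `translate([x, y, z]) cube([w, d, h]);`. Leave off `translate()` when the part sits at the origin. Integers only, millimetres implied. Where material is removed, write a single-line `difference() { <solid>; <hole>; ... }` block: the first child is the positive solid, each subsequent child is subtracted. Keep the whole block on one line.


difference() { cube([3490, 245, 2790]); translate([985, 0, 0]) cube([888, 245, 2048]); }
translate([0, 5345, 0]) cube([3490, 245, 2790]);
translate([0, 245, 0]) cube([245, 5100, 2790]);
translate([3245, 245, 0]) cube([245, 5100, 2790]);


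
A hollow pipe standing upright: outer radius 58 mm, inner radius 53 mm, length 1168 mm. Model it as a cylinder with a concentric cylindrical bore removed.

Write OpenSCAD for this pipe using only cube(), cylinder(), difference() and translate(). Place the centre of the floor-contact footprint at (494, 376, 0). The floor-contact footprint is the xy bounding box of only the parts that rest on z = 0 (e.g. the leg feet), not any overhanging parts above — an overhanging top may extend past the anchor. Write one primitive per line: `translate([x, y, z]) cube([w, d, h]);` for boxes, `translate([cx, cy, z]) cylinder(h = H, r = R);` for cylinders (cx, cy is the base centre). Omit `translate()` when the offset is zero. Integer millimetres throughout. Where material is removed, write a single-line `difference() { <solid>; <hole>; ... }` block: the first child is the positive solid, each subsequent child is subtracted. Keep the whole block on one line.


difference() { translate([494, 376, 0]) cylinder(h = 1168, r = 58); translate([494, 376, 0]) cylinder(h = 1168, r = 53); }


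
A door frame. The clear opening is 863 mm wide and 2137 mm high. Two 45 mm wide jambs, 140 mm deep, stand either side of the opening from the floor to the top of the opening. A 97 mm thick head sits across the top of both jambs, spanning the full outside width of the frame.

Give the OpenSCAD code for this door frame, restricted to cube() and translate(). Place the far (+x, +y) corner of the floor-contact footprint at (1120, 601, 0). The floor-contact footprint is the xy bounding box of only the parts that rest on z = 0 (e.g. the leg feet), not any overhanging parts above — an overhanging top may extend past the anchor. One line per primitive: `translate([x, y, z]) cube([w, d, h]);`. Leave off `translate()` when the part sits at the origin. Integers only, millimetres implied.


translate([167, 461, 0]) cube([45, 140, 2137]);
translate([1075, 461, 0]) cube([45, 140, 2137]);
translate([167, 461, 2137]) cube([953, 140, 97]);


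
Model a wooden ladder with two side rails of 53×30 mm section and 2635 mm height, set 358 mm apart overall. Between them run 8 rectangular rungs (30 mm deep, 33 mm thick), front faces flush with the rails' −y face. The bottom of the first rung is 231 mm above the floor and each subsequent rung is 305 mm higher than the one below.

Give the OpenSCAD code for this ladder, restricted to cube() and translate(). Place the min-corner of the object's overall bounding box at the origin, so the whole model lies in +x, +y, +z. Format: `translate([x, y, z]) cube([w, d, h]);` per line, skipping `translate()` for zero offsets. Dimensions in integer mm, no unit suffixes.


cube([53, 30, 2635]);
translate([305, 0, 0]) cube([53, 30, 2635]);
translate([53, 0, 231]) cube([252, 30, 33]);
translate([53, 0, 536]) cube([252, 30, 33]);
translate([53, 0, 841]) cube([252, 30, 33]);
translate([53, 0, 1146]) cube([252, 30, 33]);
translate([53, 0, 1451]) cube([252, 30, 33]);
translate([53, 0, 1756]) cube([252, 30, 33]);
translate([53, 0, 2061]) cube([252, 30, 33]);
translate([53, 0, 2366]) cube([252, 30, 33]);


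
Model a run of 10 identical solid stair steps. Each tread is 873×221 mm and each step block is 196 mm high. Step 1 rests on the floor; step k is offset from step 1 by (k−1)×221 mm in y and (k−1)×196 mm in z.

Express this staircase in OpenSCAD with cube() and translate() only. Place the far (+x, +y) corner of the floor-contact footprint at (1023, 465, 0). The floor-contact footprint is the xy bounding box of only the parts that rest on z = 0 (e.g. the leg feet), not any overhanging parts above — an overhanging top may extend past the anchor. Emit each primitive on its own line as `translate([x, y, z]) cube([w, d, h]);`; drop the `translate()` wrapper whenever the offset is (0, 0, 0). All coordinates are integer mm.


translate([150, 244, 0]) cube([873, 221, 196]);
translate([150, 465, 196]) cube([873, 221, 196]);
translate([150, 686, 392]) cube([873, 221, 196]);
translate([150, 907, 588]) cube([873, 221, 196]);
translate([150, 1128, 784]) cube([873, 221, 196]);
translate([150, 1349, 980]) cube([873, 221, 196]);
translate([150, 1570, 1176]) cube([873, 221, 196]);
translate([150, 1791, 1372]) cube([873, 221, 196]);
translate([150, 2012, 1568]) cube([873, 221, 196]);
translate([150, 2233, 1764]) cube([873, 221, 196]);


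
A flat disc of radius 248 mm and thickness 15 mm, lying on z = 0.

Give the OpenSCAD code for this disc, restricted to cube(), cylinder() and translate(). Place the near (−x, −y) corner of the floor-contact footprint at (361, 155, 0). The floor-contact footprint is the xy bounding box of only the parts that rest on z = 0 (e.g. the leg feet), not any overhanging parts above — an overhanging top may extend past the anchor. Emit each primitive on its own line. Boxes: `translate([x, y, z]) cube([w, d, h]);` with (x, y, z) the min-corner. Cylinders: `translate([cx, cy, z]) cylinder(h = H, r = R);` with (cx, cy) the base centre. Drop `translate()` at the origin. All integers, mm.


translate([609, 403, 0]) cylinder(h = 15, r = 248);


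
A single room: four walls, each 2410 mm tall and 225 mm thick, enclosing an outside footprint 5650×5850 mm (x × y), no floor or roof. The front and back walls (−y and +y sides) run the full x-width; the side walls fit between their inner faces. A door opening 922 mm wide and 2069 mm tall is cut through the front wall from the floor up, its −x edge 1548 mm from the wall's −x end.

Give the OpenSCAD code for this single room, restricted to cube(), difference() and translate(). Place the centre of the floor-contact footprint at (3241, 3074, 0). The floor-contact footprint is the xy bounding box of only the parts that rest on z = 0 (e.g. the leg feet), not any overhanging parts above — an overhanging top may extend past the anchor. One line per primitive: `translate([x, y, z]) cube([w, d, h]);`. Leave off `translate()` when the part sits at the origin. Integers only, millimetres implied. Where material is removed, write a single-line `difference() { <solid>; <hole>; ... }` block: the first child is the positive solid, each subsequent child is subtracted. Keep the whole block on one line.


difference() { translate([416, 149, 0]) cube([5650, 225, 2410]); translate([1964, 149, 0]) cube([922, 225, 2069]); }
translate([416, 5774, 0]) cube([5650, 225, 2410]);
translate([416, 374, 0]) cube([225, 5400, 2410]);
translate([5841, 374, 0]) cube([225, 5400, 2410]);


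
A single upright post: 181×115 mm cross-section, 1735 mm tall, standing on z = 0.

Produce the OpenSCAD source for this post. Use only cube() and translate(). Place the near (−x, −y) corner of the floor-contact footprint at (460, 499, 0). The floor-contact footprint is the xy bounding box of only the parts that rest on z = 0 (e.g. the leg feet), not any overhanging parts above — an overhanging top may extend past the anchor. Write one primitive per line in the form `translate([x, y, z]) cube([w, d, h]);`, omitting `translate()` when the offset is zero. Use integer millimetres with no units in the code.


translate([460, 499, 0]) cube([181, 115, 1735]);


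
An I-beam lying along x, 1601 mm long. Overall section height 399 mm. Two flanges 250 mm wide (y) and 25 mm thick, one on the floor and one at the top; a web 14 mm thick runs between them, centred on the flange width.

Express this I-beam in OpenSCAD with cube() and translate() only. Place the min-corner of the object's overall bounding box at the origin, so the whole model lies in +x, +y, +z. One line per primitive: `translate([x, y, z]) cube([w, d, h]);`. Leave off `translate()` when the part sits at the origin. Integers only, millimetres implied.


cube([1601, 250, 25]);
translate([0, 118, 25]) cube([1601, 14, 349]);
translate([0, 0, 374]) cube([1601, 250, 25]);


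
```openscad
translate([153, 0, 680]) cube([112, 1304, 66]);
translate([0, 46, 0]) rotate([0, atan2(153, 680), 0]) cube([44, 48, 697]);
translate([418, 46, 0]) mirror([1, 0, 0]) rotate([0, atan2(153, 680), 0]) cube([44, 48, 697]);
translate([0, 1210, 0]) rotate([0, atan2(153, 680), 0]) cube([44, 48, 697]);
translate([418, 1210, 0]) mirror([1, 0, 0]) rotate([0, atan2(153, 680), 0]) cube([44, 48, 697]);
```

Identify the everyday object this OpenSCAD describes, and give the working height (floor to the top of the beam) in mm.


A sawhorse. The overall height is 746 mm.

A beam across two mirrored pairs of raked legs — a sawhorse. The beam's underside is at z = 680 (matching the legs' vertical rise in atan2(153, 680)) and the beam is 66 mm tall, so its top is at 680 + 66 = 746 mm. The raked legs top out at the beam's underside, so that is the highest point.


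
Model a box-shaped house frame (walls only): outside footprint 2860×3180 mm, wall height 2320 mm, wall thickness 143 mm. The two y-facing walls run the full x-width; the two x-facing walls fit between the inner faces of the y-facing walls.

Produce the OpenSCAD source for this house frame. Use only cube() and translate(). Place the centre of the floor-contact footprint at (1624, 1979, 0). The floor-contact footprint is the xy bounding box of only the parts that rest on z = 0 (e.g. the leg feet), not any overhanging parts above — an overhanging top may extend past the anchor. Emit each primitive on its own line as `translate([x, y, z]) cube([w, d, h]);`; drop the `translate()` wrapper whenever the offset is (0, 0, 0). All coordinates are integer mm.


translate([194, 389, 0]) cube([2860, 143, 2320]);
translate([194, 3426, 0]) cube([2860, 143, 2320]);
translate([194, 532, 0]) cube([143, 2894, 2320]);
translate([2911, 532, 0]) cube([143, 2894, 2320]);


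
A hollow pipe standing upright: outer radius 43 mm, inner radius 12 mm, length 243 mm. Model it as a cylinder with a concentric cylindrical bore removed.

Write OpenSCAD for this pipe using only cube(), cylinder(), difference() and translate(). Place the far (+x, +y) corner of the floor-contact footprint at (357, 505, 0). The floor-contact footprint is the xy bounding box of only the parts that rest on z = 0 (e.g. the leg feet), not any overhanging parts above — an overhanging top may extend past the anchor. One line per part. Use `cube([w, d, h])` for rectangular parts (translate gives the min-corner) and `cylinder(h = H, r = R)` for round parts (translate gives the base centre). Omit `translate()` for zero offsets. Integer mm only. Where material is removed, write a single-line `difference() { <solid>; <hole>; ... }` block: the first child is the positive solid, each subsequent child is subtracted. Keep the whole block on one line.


difference() { translate([314, 462, 0]) cylinder(h = 243, r = 43); translate([314, 462, 0]) cylinder(h = 243, r = 12); }


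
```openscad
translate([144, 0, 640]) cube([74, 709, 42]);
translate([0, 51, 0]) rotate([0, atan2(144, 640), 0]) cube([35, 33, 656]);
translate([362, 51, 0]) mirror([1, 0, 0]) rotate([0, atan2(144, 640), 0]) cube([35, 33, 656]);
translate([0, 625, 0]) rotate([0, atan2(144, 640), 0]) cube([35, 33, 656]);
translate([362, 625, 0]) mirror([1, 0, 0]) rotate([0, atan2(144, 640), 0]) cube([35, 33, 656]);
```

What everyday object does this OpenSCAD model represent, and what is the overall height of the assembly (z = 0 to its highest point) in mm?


A sawhorse. The overall height is 682 mm.

A beam across two mirrored pairs of raked legs — a sawhorse. The beam's underside is at z = 640 (matching the legs' vertical rise in atan2(144, 640)) and the beam is 42 mm tall, so its top is at 640 + 42 = 682 mm. The raked legs top out at the beam's underside, so that is the highest point.


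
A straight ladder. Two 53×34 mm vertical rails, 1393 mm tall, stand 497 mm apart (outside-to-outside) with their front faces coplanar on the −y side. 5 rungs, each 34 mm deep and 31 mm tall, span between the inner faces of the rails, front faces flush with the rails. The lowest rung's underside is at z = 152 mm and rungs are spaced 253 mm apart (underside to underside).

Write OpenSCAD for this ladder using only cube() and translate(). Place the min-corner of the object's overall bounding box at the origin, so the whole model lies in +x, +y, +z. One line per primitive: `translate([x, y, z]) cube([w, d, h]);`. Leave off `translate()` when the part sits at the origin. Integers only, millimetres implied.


cube([53, 34, 1393]);
translate([444, 0, 0]) cube([53, 34, 1393]);
translate([53, 0, 152]) cube([391, 34, 31]);
translate([53, 0, 405]) cube([391, 34, 31]);
translate([53, 0, 658]) cube([391, 34, 31]);
translate([53, 0, 911]) cube([391, 34, 31]);
translate([53, 0, 1164]) cube([391, 34, 31]);


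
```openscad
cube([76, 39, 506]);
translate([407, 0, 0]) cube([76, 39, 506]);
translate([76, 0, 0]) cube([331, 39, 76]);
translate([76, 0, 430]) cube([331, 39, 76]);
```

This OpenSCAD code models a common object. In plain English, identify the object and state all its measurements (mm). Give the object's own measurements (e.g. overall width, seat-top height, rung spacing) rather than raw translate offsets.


A rectangular picture frame lying in the x–z plane (depth along y). The opening is 331 mm wide (x) by 354 mm tall (z), surrounded by a border 76 mm wide on all four sides. The frame is 39 mm deep and is made of two full-height vertical stiles with two horizontal rails fitted between them.


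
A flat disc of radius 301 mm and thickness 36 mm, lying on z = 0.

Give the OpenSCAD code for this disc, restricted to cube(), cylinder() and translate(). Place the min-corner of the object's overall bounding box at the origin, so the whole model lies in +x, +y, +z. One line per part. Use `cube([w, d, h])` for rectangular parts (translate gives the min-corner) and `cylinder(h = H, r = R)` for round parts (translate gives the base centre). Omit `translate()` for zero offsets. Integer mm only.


translate([301, 301, 0]) cylinder(h = 36, r = 301);


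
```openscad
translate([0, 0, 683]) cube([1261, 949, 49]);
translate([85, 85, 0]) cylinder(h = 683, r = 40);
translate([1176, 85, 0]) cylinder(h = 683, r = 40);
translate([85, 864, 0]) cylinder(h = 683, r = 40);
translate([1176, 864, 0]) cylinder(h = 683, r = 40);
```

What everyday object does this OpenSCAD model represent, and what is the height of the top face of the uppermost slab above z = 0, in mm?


A table. The table height is 732 mm.

A 1261×949×49 slab sits at z = 683 on four Ø80 mm round legs — a table. The top surface is at 683 + 49 = 732 mm.


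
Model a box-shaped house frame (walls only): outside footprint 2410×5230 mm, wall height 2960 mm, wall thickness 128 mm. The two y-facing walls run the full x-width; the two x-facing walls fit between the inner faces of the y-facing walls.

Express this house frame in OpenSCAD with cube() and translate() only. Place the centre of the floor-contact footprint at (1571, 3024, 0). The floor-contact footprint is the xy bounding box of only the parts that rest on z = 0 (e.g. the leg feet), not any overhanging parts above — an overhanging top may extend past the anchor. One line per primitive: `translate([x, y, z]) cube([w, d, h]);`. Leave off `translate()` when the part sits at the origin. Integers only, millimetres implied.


translate([366, 409, 0]) cube([2410, 128, 2960]);
translate([366, 5511, 0]) cube([2410, 128, 2960]);
translate([366, 537, 0]) cube([128, 4974, 2960]);
translate([2648, 537, 0]) cube([128, 4974, 2960]);


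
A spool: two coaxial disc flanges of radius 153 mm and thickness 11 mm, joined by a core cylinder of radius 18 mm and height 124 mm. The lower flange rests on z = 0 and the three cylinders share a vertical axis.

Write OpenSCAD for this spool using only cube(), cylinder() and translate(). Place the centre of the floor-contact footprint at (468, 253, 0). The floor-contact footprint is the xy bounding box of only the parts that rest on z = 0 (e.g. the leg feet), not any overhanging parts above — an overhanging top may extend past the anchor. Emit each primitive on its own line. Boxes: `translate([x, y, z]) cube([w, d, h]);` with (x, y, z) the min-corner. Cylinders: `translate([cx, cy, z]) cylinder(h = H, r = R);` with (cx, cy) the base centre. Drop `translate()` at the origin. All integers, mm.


translate([468, 253, 0]) cylinder(h = 11, r = 153);
translate([468, 253, 11]) cylinder(h = 124, r = 18);
translate([468, 253, 135]) cylinder(h = 11, r = 153);


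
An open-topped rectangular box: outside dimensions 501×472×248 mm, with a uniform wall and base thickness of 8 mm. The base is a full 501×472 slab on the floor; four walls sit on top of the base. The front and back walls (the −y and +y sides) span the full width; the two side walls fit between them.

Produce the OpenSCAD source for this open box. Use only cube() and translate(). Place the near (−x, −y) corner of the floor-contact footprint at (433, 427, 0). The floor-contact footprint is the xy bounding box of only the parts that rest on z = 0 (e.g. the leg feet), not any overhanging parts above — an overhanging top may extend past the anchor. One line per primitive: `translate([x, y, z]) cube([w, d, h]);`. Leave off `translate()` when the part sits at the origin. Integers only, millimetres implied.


translate([433, 427, 0]) cube([501, 472, 8]);
translate([433, 427, 8]) cube([501, 8, 240]);
translate([433, 891, 8]) cube([501, 8, 240]);
translate([433, 435, 8]) cube([8, 456, 240]);
translate([926, 435, 8]) cube([8, 456, 240]);


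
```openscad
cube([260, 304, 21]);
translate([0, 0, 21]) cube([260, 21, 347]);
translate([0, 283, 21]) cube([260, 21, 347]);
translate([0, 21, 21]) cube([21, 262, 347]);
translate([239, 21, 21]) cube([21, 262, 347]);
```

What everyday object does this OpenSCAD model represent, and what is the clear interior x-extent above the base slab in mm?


An open box. The internal width is 218 mm.

A 260×304 base slab with four walls standing on it — an open box. The base is 260 mm wide and the walls are 21 mm thick, so the internal width is 260 − 2 × 21 = 218 mm.


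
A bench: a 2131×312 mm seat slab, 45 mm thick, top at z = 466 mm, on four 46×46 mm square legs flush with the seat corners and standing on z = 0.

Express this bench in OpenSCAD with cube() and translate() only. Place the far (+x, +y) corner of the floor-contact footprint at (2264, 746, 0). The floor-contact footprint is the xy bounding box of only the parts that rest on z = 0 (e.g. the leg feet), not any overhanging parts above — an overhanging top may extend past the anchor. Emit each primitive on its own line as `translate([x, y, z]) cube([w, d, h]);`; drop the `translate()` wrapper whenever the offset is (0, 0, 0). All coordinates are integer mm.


translate([133, 434, 421]) cube([2131, 312, 45]);
translate([133, 434, 0]) cube([46, 46, 421]);
translate([133, 700, 0]) cube([46, 46, 421]);
translate([2218, 434, 0]) cube([46, 46, 421]);
translate([2218, 700, 0]) cube([46, 46, 421]);


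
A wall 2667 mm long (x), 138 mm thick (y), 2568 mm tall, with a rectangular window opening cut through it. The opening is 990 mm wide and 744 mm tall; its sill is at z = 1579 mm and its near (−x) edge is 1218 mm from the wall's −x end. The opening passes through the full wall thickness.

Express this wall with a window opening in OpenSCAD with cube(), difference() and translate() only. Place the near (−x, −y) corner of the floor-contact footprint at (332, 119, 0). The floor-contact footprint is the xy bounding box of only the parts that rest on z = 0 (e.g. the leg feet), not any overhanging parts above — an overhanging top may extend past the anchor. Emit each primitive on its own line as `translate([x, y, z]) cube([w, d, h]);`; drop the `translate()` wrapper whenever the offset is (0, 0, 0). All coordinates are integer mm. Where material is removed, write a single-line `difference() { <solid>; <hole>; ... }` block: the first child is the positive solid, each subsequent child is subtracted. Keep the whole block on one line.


difference() { translate([332, 119, 0]) cube([2667, 138, 2568]); translate([1550, 119, 1579]) cube([990, 138, 744]); }
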